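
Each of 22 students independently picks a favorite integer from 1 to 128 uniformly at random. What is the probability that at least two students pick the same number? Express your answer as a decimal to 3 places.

It's easier to compute the probability that all 22 are distinct.
P(all distinct) = 128/128 · 127/128 · ··· · 107/128 ≈ 0.147.
So the probability of at least one match is 1 − 0.147 = 0.853.

0.853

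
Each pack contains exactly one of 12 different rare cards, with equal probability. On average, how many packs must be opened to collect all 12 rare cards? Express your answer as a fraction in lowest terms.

After i distinct types are collected, each trial gives a new one with probability (12−i)/12, so the expected wait for the next new type is 12/(12−i).
E = 12/12 + 12/11 + 12/10 + 12/9 + 12/8 + 12/7 + 12/6 + 12/5 + 12/4 + 12/3 + 12/2 + 12/1 = 86021/2310.

86021/2310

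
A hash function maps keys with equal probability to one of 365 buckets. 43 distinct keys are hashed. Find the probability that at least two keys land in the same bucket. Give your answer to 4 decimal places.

0.9239

It's easier to compute the probability that all 43 are distinct.
P(all distinct) = 365/365 · 364/365 · ··· · 323/365 ≈ 0.0761.
So the probability of at least one match is 1 − 0.0761 = 0.9239.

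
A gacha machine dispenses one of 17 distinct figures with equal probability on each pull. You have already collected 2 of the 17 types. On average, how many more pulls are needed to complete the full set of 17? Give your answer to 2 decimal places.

56.41

Starting from 2 distinct types, each trial gives a new one with probability (17−i)/17 when i types are held, so the wait for the next new type is 17/(17−i).
E = 17/15 + 17/14 + 17/13 + 17/12 + 17/11 + 17/10 + 17/9 + 17/8 + 17/7 + 17/6 + 17/5 + 17/4 + 17/3 + 17/2 + 17/1 = 20327869/360360 ≈ 56.41.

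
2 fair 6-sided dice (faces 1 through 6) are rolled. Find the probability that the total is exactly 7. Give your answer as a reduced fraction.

There are 6^2 = 36 equally likely outcomes.
The number of ordered 2-tuples from {1,…,6} summing to 7 is 6.
P(sum = 7) = 6/36 = 1/6.

1/6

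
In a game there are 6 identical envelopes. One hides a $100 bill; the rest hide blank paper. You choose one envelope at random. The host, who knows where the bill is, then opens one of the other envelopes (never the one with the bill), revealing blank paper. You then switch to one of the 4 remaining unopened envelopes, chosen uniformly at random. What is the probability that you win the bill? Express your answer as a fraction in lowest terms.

5/24

Your original envelope holds the bill with probability 1/6, so the other 5 collectively hold it with probability 5/6.
The host can always find an empty envelope to open, so this doesn't change that 5/6; it is now spread over the 4 remaining unopened envelopes.
P(win by switching) = (5/6) · (1/4) = 5/24.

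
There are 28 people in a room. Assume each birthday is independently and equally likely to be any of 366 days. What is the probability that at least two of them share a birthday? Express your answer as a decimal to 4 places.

It's easier to compute the probability that all 28 are distinct.
P(all distinct) = 366/366 · 365/366 · ··· · 339/366 ≈ 0.3466.
So the probability of at least one match is 1 − 0.3466 = 0.6534.

0.6534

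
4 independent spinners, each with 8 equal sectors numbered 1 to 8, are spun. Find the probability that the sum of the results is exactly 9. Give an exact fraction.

There are 8^4 = 4096 equally likely outcomes.
The number of ordered 4-tuples from {1,…,8} summing to 9 is 56.
P(sum = 9) = 56/4096 = 7/512.

7/512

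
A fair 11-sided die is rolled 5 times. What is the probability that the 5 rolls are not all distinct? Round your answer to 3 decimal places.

P(all 5 different) = 11/11 · 10/11 · ··· · 7/11 ≈ 0.344.
P(at least two equal) = 1 − 0.344 = 0.656.

0.656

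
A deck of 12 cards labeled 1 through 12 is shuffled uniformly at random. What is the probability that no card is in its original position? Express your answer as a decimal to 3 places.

This is the derangement probability: permutations of 12 with no fixed point.
D(12) = 12! · (1 − 1/1! + 1/2! − ··· + (−1)^12/12!) = 176214841.
P = 176214841/479001600 = 16019531/43545600 ≈ 0.368.

0.368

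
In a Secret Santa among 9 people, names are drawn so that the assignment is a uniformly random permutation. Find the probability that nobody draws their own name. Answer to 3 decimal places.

0.368

This is the derangement probability: permutations of 9 with no fixed point.
D(9) = 9! · (1 − 1/1! + 1/2! − ··· + (−1)^9/9!) = 133496.
P = 133496/362880 = 16687/45360 ≈ 0.368.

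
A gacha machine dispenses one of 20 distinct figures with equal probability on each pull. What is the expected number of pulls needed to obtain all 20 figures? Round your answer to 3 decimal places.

71.955

After i distinct types are collected, each trial gives a new one with probability (20−i)/20, so the expected wait for the next new type is 20/(20−i).
E = 20/20 + 20/19 + 20/18 + 20/17 + 20/16 + 20/15 + 20/14 + 20/13 + 20/12 + 20/11 + 20/10 + 20/9 + 20/8 + 20/7 + 20/6 + 20/5 + 20/4 + 20/3 + 20/2 + 20/1 = 279175675/3879876 ≈ 71.955.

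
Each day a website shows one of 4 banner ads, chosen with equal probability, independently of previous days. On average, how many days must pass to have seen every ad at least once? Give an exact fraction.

After i distinct types are collected, each trial gives a new one with probability (4−i)/4, so the expected wait for the next new type is 4/(4−i).
E = 4/4 + 4/3 + 4/2 + 4/1 = 25/3.

25/3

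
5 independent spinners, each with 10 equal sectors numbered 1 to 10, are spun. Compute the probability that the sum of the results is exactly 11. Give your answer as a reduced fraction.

There are 10^5 = 100000 equally likely outcomes.
The number of ordered 5-tuples from {1,…,10} summing to 11 is 210.
P(sum = 11) = 210/100000 = 21/10000.

21/10000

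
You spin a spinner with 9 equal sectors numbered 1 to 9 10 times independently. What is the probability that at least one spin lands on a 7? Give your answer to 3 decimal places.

P(no spin lands on a 7) = (8/9)^10 ≈ 0.308.
P(at least one) = 1 − 0.308 = 0.692.

0.692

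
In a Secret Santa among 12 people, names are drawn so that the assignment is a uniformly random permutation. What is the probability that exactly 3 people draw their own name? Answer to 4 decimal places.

Choose which 3 of the 12 are fixed: C(12,3) = 220 ways.
The remaining 9 must have no fixed point: D(9) = 133496.
P = 220·133496/479001600 = 16687/272160 ≈ 0.0613.

0.0613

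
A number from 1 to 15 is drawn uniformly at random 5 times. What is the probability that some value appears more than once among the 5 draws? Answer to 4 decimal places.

0.5255

P(all 5 different) = 15/15 · 14/15 · ··· · 11/15 ≈ 0.4745.
P(at least two equal) = 1 − 0.4745 = 0.5255.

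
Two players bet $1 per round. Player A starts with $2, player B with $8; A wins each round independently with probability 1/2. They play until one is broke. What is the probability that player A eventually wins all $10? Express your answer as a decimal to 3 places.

With a fair step, P(i) = ½P(i−1) + ½P(i+1) with P(0)=0, P(10)=1 has the linear solution P(i) = i/10.
P(2) = 2/10 = 1/5 ≈ 0.200.

0.200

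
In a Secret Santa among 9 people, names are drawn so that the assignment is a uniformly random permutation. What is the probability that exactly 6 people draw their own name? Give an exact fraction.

Choose which 6 of the 9 are fixed: C(9,6) = 84 ways.
The remaining 3 must have no fixed point: D(3) = 2.
P = 84·2/362880 = 1/2160.

1/2160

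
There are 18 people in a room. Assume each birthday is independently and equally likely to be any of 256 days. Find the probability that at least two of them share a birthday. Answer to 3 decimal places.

0.458

It's easier to compute the probability that all 18 are distinct.
P(all distinct) = 256/256 · 255/256 · ··· · 239/256 ≈ 0.542.
So the probability of at least one match is 1 − 0.542 = 0.458.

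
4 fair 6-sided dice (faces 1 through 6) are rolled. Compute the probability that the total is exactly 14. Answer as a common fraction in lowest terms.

73/648

There are 6^4 = 1296 equally likely outcomes.
The number of ordered 4-tuples from {1,…,6} summing to 14 is 146.
P(sum = 14) = 146/1296 = 73/648.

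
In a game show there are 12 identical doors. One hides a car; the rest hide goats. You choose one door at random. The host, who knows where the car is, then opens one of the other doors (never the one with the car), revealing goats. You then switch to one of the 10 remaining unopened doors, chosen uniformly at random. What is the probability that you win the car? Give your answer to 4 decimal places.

Your original door holds the car with probability 1/12, so the other 11 collectively hold it with probability 11/12.
The host can always find an empty door to open, so this doesn't change that 11/12; it is now spread over the 10 remaining unopened doors.
P(win by switching) = (11/12) · (1/10) = 11/120 ≈ 0.0917.

0.0917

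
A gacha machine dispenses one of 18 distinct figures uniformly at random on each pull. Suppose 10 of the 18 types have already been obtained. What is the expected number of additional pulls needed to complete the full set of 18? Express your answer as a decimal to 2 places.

48.92

Starting from 10 distinct types, each trial gives a new one with probability (18−i)/18 when i types are held, so the wait for the next new type is 18/(18−i).
E = 18/8 + 18/7 + 18/6 + 18/5 + 18/4 + 18/3 + 18/2 + 18/1 = 6849/140 ≈ 48.92.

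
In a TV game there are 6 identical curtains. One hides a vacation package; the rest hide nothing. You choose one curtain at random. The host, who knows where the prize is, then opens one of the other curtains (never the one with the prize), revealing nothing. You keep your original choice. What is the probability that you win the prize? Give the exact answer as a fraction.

The host can always open an empty curtain regardless of your choice, so this gives no information about your original curtain.
P(win by staying) = 1/6.

1/6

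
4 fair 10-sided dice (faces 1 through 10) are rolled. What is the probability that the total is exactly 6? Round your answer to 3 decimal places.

0.001

There are 10^4 = 10000 equally likely outcomes.
The number of ordered 4-tuples from {1,…,10} summing to 6 is 10.
P(sum = 6) = 10/10000 = 1/1000 ≈ 0.001.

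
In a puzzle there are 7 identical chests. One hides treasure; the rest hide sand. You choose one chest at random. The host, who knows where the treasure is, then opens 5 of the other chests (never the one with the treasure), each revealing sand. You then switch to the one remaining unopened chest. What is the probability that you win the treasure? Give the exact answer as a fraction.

Your original chest holds the treasure with probability 1/7, so the other 6 collectively hold it with probability 6/7.
The host can always find 5 empty chests to open, so the reveals don't change that 6/7; it is now spread over the 1 remaining unopened chest.
P(win by switching) = (6/7) · (1/1) = 6/7.

6/7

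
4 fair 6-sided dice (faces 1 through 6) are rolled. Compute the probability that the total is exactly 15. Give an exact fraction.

There are 6^4 = 1296 equally likely outcomes.
The number of ordered 4-tuples from {1,…,6} summing to 15 is 140.
P(sum = 15) = 140/1296 = 35/324.

35/324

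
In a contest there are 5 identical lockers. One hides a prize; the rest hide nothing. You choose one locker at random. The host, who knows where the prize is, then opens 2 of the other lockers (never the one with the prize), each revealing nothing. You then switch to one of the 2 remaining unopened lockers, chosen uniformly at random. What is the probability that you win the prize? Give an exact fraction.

Your original locker holds the prize with probability 1/5, so the other 4 collectively hold it with probability 4/5.
The host can always find 2 empty lockers to open, so the reveals don't change that 4/5; it is now spread over the 2 remaining unopened lockers.
P(win by switching) = (4/5) · (1/2) = 2/5.

2/5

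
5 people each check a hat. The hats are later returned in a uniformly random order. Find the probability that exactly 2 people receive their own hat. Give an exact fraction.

1/6

Choose which 2 of the 5 are fixed: C(5,2) = 10 ways.
The remaining 3 must have no fixed point: D(3) = 2.
P = 10·2/120 = 1/6.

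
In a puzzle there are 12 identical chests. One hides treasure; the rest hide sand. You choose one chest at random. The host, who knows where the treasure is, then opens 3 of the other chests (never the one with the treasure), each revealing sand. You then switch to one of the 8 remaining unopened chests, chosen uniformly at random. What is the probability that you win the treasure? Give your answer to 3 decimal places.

Your original chest holds the treasure with probability 1/12, so the other 11 collectively hold it with probability 11/12.
The host can always find 3 empty chests to open, so the reveals don't change that 11/12; it is now spread over the 8 remaining unopened chests.
P(win by switching) = (11/12) · (1/8) = 11/96 ≈ 0.115.

0.115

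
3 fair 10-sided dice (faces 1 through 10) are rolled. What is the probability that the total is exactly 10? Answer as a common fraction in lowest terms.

There are 10^3 = 1000 equally likely outcomes.
The number of ordered 3-tuples from {1,…,10} summing to 10 is 36.
P(sum = 10) = 36/1000 = 9/250.

9/250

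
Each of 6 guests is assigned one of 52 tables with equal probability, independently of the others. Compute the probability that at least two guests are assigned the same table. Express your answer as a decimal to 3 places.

It's easier to compute the probability that all 6 are distinct.
P(all distinct) = 52/52 · 51/52 · ··· · 47/52 ≈ 0.741.
So the probability of at least one match is 1 − 0.741 = 0.259.

0.259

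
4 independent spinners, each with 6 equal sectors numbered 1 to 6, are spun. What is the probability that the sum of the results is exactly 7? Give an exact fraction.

There are 6^4 = 1296 equally likely outcomes.
The number of ordered 4-tuples from {1,…,6} summing to 7 is 20.
P(sum = 7) = 20/1296 = 5/324.

5/324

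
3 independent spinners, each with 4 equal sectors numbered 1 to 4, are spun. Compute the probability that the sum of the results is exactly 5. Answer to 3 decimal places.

There are 4^3 = 64 equally likely outcomes.
The number of ordered 3-tuples from {1,…,4} summing to 5 is 6.
P(sum = 5) = 6/64 = 3/32 ≈ 0.094.

0.094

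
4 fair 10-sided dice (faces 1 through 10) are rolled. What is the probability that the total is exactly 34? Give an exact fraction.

21/2500

There are 10^4 = 10000 equally likely outcomes.
The number of ordered 4-tuples from {1,…,10} summing to 34 is 84.
P(sum = 34) = 84/10000 = 21/2500.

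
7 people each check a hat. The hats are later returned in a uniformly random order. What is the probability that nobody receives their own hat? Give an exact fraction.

103/280

This is the derangement probability: permutations of 7 with no fixed point.
D(7) = 7! · (1 − 1/1! + 1/2! − ··· + (−1)^7/7!) = 1854.
P = 1854/5040 = 103/280.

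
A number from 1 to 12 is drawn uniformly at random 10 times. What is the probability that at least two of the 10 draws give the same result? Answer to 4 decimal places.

0.9961

P(all 10 different) = 12/12 · 11/12 · ··· · 3/12 ≈ 0.0039.
P(at least two equal) = 1 − 0.0039 = 0.9961.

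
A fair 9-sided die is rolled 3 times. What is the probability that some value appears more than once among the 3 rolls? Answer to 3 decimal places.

0.309

P(all 3 different) = 9/9 · 8/9 · ··· · 7/9 ≈ 0.691.
P(at least two equal) = 1 − 0.691 = 0.309.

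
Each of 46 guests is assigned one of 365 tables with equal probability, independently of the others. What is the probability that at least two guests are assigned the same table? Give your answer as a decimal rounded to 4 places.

0.9483

It's easier to compute the probability that all 46 are distinct.
P(all distinct) = 365/365 · 364/365 · ··· · 320/365 ≈ 0.0517.
So the probability of at least one match is 1 − 0.0517 = 0.9483.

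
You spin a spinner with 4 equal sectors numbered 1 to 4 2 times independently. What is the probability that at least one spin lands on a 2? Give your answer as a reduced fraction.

7/16

P(no spin lands on a 2) = (3/4)^2 = 9/16.
P(at least one) = 1 − 9/16 = 7/16.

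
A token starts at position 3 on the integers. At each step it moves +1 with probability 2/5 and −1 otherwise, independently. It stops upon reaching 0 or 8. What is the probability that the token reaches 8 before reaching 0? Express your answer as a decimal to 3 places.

0.096

Let r = q/p = (3/5)/(2/5) = 3/2. The recurrence P(i) = p·P(i+1) + q·P(i−1) with P(0)=0, P(8)=1 gives P(i) = (1 − r^i)/(1 − r^8).
P(3) = (1 − (3/2)^3) / (1 − (3/2)^8) = 608/6305 ≈ 0.096.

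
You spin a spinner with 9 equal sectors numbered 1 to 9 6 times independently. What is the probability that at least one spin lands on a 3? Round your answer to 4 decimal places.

P(no spin lands on a 3) = (8/9)^6 ≈ 0.4933.
P(at least one) = 1 − 0.4933 = 0.5067.

0.5067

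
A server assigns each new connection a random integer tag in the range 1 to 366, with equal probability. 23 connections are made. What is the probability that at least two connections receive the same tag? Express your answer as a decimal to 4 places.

0.5063

It's easier to compute the probability that all 23 are distinct.
P(all distinct) = 366/366 · 365/366 · ··· · 344/366 ≈ 0.4937.
So the probability of at least one match is 1 − 0.4937 = 0.5063.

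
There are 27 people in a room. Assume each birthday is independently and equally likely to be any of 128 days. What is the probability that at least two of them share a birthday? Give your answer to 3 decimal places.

0.948

It's easier to compute the probability that all 27 are distinct.
P(all distinct) = 128/128 · 127/128 · ··· · 102/128 ≈ 0.052.
So the probability of at least one match is 1 − 0.052 = 0.948.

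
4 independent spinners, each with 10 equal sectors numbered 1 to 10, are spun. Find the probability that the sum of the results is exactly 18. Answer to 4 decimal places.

There are 10^4 = 10000 equally likely outcomes.
The number of ordered 4-tuples from {1,…,10} summing to 18 is 540.
P(sum = 18) = 540/10000 = 27/500 ≈ 0.0540.

0.0540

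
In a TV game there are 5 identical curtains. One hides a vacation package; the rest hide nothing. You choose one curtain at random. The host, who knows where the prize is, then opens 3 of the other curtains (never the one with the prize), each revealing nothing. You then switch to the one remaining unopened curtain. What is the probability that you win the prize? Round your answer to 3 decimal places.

0.800

Your original curtain holds the prize with probability 1/5, so the other 4 collectively hold it with probability 4/5.
The host can always find 3 empty curtains to open, so the reveals don't change that 4/5; it is now spread over the 1 remaining unopened curtain.
P(win by switching) = (4/5) · (1/1) = 4/5 ≈ 0.800.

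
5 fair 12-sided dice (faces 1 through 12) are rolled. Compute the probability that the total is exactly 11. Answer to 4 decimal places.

There are 12^5 = 248832 equally likely outcomes.
The number of ordered 5-tuples from {1,…,12} summing to 11 is 210.
P(sum = 11) = 210/248832 = 35/41472 ≈ 0.0008.

0.0008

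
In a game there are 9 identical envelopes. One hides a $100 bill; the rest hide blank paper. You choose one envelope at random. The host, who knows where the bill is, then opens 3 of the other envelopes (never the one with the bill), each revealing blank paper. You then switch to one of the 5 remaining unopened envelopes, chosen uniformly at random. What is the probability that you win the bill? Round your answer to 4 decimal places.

0.1778

Your original envelope holds the bill with probability 1/9, so the other 8 collectively hold it with probability 8/9.
The host can always find 3 empty envelopes to open, so the reveals don't change that 8/9; it is now spread over the 5 remaining unopened envelopes.
P(win by switching) = (8/9) · (1/5) = 8/45 ≈ 0.1778.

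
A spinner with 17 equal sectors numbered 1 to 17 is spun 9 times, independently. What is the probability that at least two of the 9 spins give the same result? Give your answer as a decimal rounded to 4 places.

0.9256

P(all 9 different) = 17/17 · 16/17 · ··· · 9/17 ≈ 0.0744.
P(at least two equal) = 1 − 0.0744 = 0.9256.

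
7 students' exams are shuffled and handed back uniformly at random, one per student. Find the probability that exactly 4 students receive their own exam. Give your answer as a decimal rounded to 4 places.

Choose which 4 of the 7 are fixed: C(7,4) = 35 ways.
The remaining 3 must have no fixed point: D(3) = 2.
P = 35·2/5040 = 1/72 ≈ 0.0139.

0.0139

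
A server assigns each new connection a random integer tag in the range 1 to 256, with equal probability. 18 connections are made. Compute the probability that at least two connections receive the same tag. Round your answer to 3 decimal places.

It's easier to compute the probability that all 18 are distinct.
P(all distinct) = 256/256 · 255/256 · ··· · 239/256 ≈ 0.542.
So the probability of at least one match is 1 − 0.542 = 0.458.

0.458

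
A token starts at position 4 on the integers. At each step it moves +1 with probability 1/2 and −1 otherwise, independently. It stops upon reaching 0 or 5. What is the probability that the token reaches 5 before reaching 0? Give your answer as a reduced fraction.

4/5

With a fair step, P(i) = ½P(i−1) + ½P(i+1) with P(0)=0, P(5)=1 has the linear solution P(i) = i/5.
P(4) = 4/5.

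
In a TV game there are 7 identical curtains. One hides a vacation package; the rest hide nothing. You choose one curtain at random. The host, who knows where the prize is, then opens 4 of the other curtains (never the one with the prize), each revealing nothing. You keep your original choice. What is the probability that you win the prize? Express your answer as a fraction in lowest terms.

The host can always open 4 empty curtains regardless of your choice, so the reveals give no information about your original curtain.
P(win by staying) = 1/7.

1/7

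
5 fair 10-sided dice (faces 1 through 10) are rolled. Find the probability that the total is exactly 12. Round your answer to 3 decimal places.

There are 10^5 = 100000 equally likely outcomes.
The number of ordered 5-tuples from {1,…,10} summing to 12 is 330.
P(sum = 12) = 330/100000 = 33/10000 ≈ 0.003.

0.003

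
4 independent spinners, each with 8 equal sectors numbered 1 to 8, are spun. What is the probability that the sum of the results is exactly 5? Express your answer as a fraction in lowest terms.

1/1024

There are 8^4 = 4096 equally likely outcomes.
The number of ordered 4-tuples from {1,…,8} summing to 5 is 4.
P(sum = 5) = 4/4096 = 1/1024.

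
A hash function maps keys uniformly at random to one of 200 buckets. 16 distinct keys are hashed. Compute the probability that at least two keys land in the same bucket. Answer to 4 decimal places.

It's easier to compute the probability that all 16 are distinct.
P(all distinct) = 200/200 · 199/200 · ··· · 185/200 ≈ 0.5400.
So the probability of at least one match is 1 − 0.5400 = 0.4600.

0.4600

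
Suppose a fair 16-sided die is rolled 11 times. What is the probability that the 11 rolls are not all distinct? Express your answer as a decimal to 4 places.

P(all 11 different) = 16/16 · 15/16 · ··· · 6/16 ≈ 0.0099.
P(at least two equal) = 1 − 0.0099 = 0.9901.

0.9901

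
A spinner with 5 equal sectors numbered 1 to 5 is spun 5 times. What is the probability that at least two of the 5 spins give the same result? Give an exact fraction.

P(all 5 different) = 5/5 · 4/5 · ··· · 1/5 = 24/625.
P(at least two equal) = 1 − 24/625 = 601/625.

601/625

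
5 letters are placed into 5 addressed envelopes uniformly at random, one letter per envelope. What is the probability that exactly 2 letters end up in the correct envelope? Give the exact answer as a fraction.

Choose which 2 of the 5 are fixed: C(5,2) = 10 ways.
The remaining 3 must have no fixed point: D(3) = 2.
P = 10·2/120 = 1/6.

1/6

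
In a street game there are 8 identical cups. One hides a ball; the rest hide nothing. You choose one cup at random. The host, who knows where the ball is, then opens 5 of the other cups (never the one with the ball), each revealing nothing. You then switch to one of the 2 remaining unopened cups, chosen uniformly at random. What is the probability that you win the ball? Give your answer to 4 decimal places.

0.4375

Your original cup holds the ball with probability 1/8, so the other 7 collectively hold it with probability 7/8.
The host can always find 5 empty cups to open, so the reveals don't change that 7/8; it is now spread over the 2 remaining unopened cups.
P(win by switching) = (7/8) · (1/2) = 7/16 ≈ 0.4375.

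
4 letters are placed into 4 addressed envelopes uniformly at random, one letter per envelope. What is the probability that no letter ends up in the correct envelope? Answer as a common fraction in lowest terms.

3/8

This is the derangement probability: permutations of 4 with no fixed point.
D(4) = 4! · (1 − 1/1! + 1/2! − ··· + (−1)^4/4!) = 9.
P = 9/24 = 3/8.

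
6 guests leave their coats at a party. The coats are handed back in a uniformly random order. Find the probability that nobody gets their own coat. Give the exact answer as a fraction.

53/144

This is the derangement probability: permutations of 6 with no fixed point.
D(6) = 6! · (1 − 1/1! + 1/2! − ··· + (−1)^6/6!) = 265.
P = 265/720 = 53/144.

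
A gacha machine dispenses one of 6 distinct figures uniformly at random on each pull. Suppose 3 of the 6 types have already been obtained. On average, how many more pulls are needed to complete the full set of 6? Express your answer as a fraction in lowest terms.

Starting from 3 distinct types, each trial gives a new one with probability (6−i)/6 when i types are held, so the wait for the next new type is 6/(6−i).
E = 6/3 + 6/2 + 6/1 = 11.

11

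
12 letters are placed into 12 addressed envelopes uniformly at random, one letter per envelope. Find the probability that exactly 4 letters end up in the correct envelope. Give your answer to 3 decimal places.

Choose which 4 of the 12 are fixed: C(12,4) = 495 ways.
The remaining 8 must have no fixed point: D(8) = 14833.
P = 495·14833/479001600 = 2119/138240 ≈ 0.015.

0.015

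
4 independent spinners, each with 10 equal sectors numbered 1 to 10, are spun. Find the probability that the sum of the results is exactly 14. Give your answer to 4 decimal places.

0.0282

There are 10^4 = 10000 equally likely outcomes.
The number of ordered 4-tuples from {1,…,10} summing to 14 is 282.
P(sum = 14) = 282/10000 = 141/5000 ≈ 0.0282.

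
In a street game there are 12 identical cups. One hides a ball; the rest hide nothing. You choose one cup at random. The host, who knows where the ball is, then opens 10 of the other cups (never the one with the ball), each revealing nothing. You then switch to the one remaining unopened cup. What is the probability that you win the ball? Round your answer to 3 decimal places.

0.917

Your original cup holds the ball with probability 1/12, so the other 11 collectively hold it with probability 11/12.
The host can always find 10 empty cups to open, so the reveals don't change that 11/12; it is now spread over the 1 remaining unopened cup.
P(win by switching) = (11/12) · (1/1) = 11/12 ≈ 0.917.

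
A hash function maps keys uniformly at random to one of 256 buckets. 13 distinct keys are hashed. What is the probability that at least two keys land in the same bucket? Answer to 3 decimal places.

It's easier to compute the probability that all 13 are distinct.
P(all distinct) = 256/256 · 255/256 · ··· · 244/256 ≈ 0.734.
So the probability of at least one match is 1 − 0.734 = 0.266.

0.266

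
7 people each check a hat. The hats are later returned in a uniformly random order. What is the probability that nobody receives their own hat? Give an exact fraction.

This is the derangement probability: permutations of 7 with no fixed point.
D(7) = 7! · (1 − 1/1! + 1/2! − ··· + (−1)^7/7!) = 1854.
P = 1854/5040 = 103/280.

103/280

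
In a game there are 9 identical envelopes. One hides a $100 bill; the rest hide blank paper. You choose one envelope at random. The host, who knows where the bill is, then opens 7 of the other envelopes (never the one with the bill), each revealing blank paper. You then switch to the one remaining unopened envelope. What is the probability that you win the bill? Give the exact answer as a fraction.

8/9

Your original envelope holds the bill with probability 1/9, so the other 8 collectively hold it with probability 8/9.
The host can always find 7 empty envelopes to open, so the reveals don't change that 8/9; it is now spread over the 1 remaining unopened envelope.
P(win by switching) = (8/9) · (1/1) = 8/9.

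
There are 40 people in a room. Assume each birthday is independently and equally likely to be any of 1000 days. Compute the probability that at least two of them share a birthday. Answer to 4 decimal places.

0.5464

It's easier to compute the probability that all 40 are distinct.
P(all distinct) = 1000/1000 · 999/1000 · ··· · 961/1000 ≈ 0.4536.
So the probability of at least one match is 1 − 0.4536 = 0.5464.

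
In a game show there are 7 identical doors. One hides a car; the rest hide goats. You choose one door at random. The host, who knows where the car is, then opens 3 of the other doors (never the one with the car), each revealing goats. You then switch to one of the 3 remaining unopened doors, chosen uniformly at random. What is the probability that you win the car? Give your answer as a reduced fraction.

Your original door holds the car with probability 1/7, so the other 6 collectively hold it with probability 6/7.
The host can always find 3 empty doors to open, so the reveals don't change that 6/7; it is now spread over the 3 remaining unopened doors.
P(win by switching) = (6/7) · (1/3) = 2/7.

2/7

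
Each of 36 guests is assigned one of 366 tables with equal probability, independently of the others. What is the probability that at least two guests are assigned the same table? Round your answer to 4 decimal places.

It's easier to compute the probability that all 36 are distinct.
P(all distinct) = 366/366 · 365/366 · ··· · 331/366 ≈ 0.1687.
So the probability of at least one match is 1 − 0.1687 = 0.8313.

0.8313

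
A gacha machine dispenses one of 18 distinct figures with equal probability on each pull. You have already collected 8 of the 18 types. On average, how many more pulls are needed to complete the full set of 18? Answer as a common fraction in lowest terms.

Starting from 8 distinct types, each trial gives a new one with probability (18−i)/18 when i types are held, so the wait for the next new type is 18/(18−i).
E = 18/10 + 18/9 + 18/8 + 18/7 + 18/6 + 18/5 + 18/4 + 18/3 + 18/2 + 18/1 = 7381/140.

7381/140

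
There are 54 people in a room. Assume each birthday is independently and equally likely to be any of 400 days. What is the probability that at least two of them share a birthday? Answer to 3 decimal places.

0.976

It's easier to compute the probability that all 54 are distinct.
P(all distinct) = 400/400 · 399/400 · ··· · 347/400 ≈ 0.024.
So the probability of at least one match is 1 − 0.024 = 0.976.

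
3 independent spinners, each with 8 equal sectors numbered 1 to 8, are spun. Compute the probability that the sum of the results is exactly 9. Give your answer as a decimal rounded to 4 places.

There are 8^3 = 512 equally likely outcomes.
The number of ordered 3-tuples from {1,…,8} summing to 9 is 28.
P(sum = 9) = 28/512 = 7/128 ≈ 0.0547.

0.0547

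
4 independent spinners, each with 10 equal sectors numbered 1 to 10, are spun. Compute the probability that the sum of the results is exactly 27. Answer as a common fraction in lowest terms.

6/125

There are 10^4 = 10000 equally likely outcomes.
The number of ordered 4-tuples from {1,…,10} summing to 27 is 480.
P(sum = 27) = 480/10000 = 6/125.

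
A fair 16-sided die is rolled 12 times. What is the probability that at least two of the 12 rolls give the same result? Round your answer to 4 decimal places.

0.9969

P(all 12 different) = 16/16 · 15/16 · ··· · 5/16 ≈ 0.0031.
P(at least two equal) = 1 − 0.0031 = 0.9969.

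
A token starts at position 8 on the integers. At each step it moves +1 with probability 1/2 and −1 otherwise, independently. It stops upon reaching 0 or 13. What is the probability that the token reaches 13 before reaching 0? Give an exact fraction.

8/13

With a fair step, P(i) = ½P(i−1) + ½P(i+1) with P(0)=0, P(13)=1 has the linear solution P(i) = i/13.
P(8) = 8/13.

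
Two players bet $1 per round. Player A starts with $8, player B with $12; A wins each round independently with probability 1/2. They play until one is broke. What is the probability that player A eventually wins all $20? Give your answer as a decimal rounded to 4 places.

0.4000

With a fair step, P(i) = ½P(i−1) + ½P(i+1) with P(0)=0, P(20)=1 has the linear solution P(i) = i/20.
P(8) = 8/20 = 2/5 ≈ 0.4000.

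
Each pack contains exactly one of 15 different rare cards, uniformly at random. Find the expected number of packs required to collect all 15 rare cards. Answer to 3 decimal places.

49.773

After i distinct types are collected, each trial gives a new one with probability (15−i)/15, so the expected wait for the next new type is 15/(15−i).
E = 15/15 + 15/14 + 15/13 + 15/12 + 15/11 + 15/10 + 15/9 + 15/8 + 15/7 + 15/6 + 15/5 + 15/4 + 15/3 + 15/2 + 15/1 = 1195757/24024 ≈ 49.773.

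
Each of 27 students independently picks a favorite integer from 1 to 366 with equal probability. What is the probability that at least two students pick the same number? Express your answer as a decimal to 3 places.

It's easier to compute the probability that all 27 are distinct.
P(all distinct) = 366/366 · 365/366 · ··· · 340/366 ≈ 0.374.
So the probability of at least one match is 1 − 0.374 = 0.626.

0.626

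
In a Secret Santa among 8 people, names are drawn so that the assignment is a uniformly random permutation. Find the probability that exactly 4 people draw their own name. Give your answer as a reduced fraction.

Choose which 4 of the 8 are fixed: C(8,4) = 70 ways.
The remaining 4 must have no fixed point: D(4) = 9.
P = 70·9/40320 = 1/64.

1/64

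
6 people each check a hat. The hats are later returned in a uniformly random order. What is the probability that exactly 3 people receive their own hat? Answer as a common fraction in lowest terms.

Choose which 3 of the 6 are fixed: C(6,3) = 20 ways.
The remaining 3 must have no fixed point: D(3) = 2.
P = 20·2/720 = 1/18.

1/18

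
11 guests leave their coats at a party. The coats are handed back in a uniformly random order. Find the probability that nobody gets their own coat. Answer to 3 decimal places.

This is the derangement probability: permutations of 11 with no fixed point.
D(11) = 11! · (1 − 1/1! + 1/2! − ··· + (−1)^11/11!) = 14684570.
P = 14684570/39916800 = 1468457/3991680 ≈ 0.368.

0.368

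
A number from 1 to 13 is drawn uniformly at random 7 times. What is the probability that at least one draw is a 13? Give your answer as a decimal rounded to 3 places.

0.429

P(no draw is a 13) = (12/13)^7 ≈ 0.571.
P(at least one) = 1 − 0.571 = 0.429.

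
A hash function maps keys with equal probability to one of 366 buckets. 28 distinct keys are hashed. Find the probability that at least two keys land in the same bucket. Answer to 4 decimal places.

0.6534

It's easier to compute the probability that all 28 are distinct.
P(all distinct) = 366/366 · 365/366 · ··· · 339/366 ≈ 0.3466.
So the probability of at least one match is 1 − 0.3466 = 0.6534.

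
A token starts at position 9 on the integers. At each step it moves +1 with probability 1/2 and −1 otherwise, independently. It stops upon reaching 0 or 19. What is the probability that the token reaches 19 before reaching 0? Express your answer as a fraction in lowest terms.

With a fair step, P(i) = ½P(i−1) + ½P(i+1) with P(0)=0, P(19)=1 has the linear solution P(i) = i/19.
P(9) = 9/19.

9/19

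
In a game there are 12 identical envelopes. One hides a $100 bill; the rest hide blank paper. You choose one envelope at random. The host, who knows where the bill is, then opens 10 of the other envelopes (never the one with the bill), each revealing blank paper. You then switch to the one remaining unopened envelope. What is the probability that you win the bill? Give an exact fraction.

11/12

Your original envelope holds the bill with probability 1/12, so the other 11 collectively hold it with probability 11/12.
The host can always find 10 empty envelopes to open, so the reveals don't change that 11/12; it is now spread over the 1 remaining unopened envelope.
P(win by switching) = (11/12) · (1/1) = 11/12.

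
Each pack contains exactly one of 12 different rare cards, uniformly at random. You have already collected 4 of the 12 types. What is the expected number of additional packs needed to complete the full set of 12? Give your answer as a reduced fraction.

2283/70

Starting from 4 distinct types, each trial gives a new one with probability (12−i)/12 when i types are held, so the wait for the next new type is 12/(12−i).
E = 12/8 + 12/7 + 12/6 + 12/5 + 12/4 + 12/3 + 12/2 + 12/1 = 2283/70.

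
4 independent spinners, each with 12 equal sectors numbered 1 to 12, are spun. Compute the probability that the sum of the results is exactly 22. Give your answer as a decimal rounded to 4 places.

There are 12^4 = 20736 equally likely outcomes.
The number of ordered 4-tuples from {1,…,12} summing to 22 is 994.
P(sum = 22) = 994/20736 = 497/10368 ≈ 0.0479.

0.0479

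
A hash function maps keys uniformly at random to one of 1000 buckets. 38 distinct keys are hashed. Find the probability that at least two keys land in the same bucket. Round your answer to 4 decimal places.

It's easier to compute the probability that all 38 are distinct.
P(all distinct) = 1000/1000 · 999/1000 · ··· · 963/1000 ≈ 0.4907.
So the probability of at least one match is 1 − 0.4907 = 0.5093.

0.5093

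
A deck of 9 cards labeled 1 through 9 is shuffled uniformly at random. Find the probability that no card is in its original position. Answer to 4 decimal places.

0.3679

This is the derangement probability: permutations of 9 with no fixed point.
D(9) = 9! · (1 − 1/1! + 1/2! − ··· + (−1)^9/9!) = 133496.
P = 133496/362880 = 16687/45360 ≈ 0.3679.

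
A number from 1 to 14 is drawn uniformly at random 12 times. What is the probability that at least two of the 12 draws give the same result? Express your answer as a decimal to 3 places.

0.999

P(all 12 different) = 14/14 · 13/14 · ··· · 3/14 ≈ 0.001.
P(at least two equal) = 1 − 0.001 = 0.999.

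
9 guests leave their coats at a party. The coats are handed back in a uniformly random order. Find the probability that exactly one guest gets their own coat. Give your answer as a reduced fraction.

Choose which one is fixed: C(9,1) = 9 ways.
The remaining 8 must have no fixed point: D(8) = 14833.
P = 9·14833/362880 = 2119/5760.

2119/5760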